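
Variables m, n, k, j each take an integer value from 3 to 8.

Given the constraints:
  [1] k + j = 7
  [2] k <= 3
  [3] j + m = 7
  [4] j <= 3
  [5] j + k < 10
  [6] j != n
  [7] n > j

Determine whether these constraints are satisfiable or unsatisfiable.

Unsatisfiable

From constraint 2: k ≤ 3. From constraint 4: j ≤ 3. Hence k + j ≤ 6. But constraint 1 requires k + j = 7, and 7 > 6. Contradiction.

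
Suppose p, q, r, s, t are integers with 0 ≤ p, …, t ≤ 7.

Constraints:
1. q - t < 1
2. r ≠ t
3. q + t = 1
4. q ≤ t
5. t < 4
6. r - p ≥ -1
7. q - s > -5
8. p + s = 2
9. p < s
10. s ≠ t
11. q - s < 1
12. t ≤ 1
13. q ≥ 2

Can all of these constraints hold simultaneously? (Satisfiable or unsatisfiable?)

From constraints 4 and 13: t ≥ q and q ≥ 2, so t ≥ 2. From constraint 12: t ≤ 1. But 1 < 2, so no value of t works.

Unsatisfiable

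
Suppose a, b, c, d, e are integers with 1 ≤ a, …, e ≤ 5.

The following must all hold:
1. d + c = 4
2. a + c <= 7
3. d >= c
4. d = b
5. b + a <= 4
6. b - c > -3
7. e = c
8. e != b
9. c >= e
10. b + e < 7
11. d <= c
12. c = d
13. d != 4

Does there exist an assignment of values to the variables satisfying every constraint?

From constraints 4, 7, and 12, e = c = d = b, so e = b. But constraint 8 says e ≠ b. Contradiction.

Unsatisfiable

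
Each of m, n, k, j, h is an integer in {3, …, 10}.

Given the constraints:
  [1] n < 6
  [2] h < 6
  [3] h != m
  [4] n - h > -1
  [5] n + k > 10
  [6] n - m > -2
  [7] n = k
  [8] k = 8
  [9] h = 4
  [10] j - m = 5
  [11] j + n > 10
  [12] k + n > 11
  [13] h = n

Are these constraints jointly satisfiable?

Unsatisfiable

Constraint 9 fixes h = 4 and constraint 8 fixes k = 8. Constraints 7 and 13 give h = n = k, so h = k. But 4 ≠ 8 — contradiction.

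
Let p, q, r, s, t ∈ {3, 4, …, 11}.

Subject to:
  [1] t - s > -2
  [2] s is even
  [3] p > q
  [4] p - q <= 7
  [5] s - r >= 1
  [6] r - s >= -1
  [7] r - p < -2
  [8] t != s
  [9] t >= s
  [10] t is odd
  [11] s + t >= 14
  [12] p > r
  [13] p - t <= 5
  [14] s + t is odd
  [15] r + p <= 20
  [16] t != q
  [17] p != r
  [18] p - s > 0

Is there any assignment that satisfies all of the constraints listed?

The assignment p = 11, q = 7, r = 7, s = 8, t = 9 works:
  constraint 1 holds since t - s = 1.
  constraint 4 holds since p - q = 4.
The rest check out directly.

Satisfiable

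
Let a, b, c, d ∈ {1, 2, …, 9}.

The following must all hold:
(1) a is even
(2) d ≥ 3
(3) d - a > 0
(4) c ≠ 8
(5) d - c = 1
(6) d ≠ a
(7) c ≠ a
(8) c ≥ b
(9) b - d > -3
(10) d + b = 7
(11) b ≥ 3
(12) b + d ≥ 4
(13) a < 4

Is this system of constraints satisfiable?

The assignment a = 2, b = 3, c = 3, d = 4 works:
  constraint 3 holds since d - a = 2.
  constraint 5 holds since d - c = 1.
The rest check out directly.

Satisfiable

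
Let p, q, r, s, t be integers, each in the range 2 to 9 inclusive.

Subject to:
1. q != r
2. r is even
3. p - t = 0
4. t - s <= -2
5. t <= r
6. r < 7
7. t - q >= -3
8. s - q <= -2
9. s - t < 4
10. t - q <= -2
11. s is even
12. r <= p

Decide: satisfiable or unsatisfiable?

Constraints 4, 7, and 8 give t − q ≥ -3, q − s ≥ 2, s − t ≥ 2.
Adding all 3 inequalities: the left sides telescope to 0, and the right sides sum to (-3) + 2 + 2 = 1. So 0 ≥ 1, which is false.

Unsatisfiable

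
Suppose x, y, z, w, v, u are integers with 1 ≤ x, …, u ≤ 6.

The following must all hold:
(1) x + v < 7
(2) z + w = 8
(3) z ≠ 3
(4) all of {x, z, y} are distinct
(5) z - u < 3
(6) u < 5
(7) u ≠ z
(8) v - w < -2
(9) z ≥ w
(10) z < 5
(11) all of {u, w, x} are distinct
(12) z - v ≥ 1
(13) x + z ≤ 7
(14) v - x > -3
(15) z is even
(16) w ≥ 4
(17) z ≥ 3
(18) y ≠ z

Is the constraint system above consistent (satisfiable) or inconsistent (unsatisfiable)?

Try x = 3, y = 2, z = 4, w = 4, v = 1, u = 2.
Check constraint 1: x + v = 4; constraint 2: z + w = 8. The remaining constraints are straightforward to verify.

Satisfiable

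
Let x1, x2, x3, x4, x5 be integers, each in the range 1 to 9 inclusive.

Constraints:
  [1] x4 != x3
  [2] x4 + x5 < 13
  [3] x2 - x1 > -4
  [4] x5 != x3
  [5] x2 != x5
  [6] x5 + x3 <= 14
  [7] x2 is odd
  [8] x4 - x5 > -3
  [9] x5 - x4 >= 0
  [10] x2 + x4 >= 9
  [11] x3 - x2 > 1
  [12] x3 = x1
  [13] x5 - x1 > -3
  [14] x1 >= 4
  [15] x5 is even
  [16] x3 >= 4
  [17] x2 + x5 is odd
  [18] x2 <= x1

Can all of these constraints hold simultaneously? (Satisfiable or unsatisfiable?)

Satisfiable

Try x1 = 8, x2 = 5, x3 = 8, x4 = 4, x5 = 6.
Check constraint 2: x4 + x5 = 10; constraint 3: x2 - x1 = -3. The remaining constraints are straightforward to verify.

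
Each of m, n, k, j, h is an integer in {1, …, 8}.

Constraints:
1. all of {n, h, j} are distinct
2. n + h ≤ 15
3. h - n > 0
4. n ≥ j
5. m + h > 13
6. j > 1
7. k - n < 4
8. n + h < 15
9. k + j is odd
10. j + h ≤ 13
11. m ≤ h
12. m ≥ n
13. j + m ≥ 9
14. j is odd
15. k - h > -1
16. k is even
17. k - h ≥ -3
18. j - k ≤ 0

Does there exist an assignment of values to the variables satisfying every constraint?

Satisfiable

Setting (m, n, k, j, h) = (6, 6, 8, 5, 8) satisfies everything: constraint 2: n + h = 14; constraint 3: h - n = 2, and the others follow.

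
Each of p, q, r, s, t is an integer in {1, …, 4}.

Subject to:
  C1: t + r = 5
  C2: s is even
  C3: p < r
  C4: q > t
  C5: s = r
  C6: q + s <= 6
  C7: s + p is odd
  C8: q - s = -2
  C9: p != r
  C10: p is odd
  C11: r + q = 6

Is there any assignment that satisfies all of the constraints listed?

Setting (p, q, r, s, t) = (3, 2, 4, 4, 1) satisfies everything: constraint 1: t + r = 5; constraint 6: q + s = 6, and the others follow.

Satisfiable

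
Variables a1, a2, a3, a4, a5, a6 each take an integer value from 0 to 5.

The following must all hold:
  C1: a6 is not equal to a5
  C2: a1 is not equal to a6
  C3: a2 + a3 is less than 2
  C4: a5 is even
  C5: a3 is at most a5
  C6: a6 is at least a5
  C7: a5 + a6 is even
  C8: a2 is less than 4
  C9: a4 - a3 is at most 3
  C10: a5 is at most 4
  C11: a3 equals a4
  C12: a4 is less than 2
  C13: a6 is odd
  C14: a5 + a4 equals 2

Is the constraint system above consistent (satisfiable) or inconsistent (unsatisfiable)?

Constraint 4 makes a5 even and constraint 13 makes a6 odd, so a5 + a6 must be odd. Constraint 7 says a5 + a6 is even — contradiction.

Unsatisfiable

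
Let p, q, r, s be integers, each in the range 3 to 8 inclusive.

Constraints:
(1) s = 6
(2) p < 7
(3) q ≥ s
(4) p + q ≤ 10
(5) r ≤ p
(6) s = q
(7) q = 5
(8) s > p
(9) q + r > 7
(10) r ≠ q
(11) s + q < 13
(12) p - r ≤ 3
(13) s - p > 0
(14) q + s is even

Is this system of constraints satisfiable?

Unsatisfiable

Constraint 1 fixes s = 6 and constraint 7 fixes q = 5, but constraint 6 requires s = q. Since 6 ≠ 5, contradiction.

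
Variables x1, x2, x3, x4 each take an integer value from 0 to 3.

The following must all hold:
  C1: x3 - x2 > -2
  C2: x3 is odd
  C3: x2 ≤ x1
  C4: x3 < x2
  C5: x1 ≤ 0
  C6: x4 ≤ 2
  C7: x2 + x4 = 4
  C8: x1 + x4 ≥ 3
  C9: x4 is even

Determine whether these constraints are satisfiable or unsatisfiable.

From constraints 3 and 5: x2 ≤ x1 ≤ 0. From constraint 6: x4 ≤ 2. Hence x2 + x4 ≤ 2. But constraint 7 requires x2 + x4 = 4, and 4 > 2. Contradiction.

Unsatisfiable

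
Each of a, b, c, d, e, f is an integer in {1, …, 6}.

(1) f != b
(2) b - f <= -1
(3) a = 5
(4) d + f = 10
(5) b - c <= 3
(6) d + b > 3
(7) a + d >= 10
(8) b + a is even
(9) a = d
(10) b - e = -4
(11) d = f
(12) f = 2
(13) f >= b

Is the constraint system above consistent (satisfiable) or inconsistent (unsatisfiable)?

Unsatisfiable

Constraint 3 fixes a = 5 and constraint 12 fixes f = 2. Constraints 9 and 11 give a = d = f, so a = f. But 5 ≠ 2 — contradiction.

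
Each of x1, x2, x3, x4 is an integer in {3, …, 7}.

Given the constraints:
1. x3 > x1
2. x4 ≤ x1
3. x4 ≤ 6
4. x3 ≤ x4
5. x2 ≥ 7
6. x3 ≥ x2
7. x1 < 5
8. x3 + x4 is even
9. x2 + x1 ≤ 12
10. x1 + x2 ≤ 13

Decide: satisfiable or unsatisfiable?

Unsatisfiable

From constraints 5 and 6: x3 ≥ x2 and x2 ≥ 7, so x3 ≥ 7. From constraints 3 and 4: x3 ≤ x4 and x4 ≤ 6, so x3 ≤ 6. But 6 < 7, so no value of x3 works.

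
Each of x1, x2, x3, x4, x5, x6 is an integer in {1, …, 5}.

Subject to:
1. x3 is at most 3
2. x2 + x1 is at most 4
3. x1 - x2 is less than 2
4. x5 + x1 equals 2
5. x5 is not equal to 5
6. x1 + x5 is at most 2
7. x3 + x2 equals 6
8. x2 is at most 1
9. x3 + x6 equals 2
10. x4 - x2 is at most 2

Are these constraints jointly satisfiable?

From constraint 1: x3 ≤ 3. From constraint 8: x2 ≤ 1. Hence x3 + x2 ≤ 4. But constraint 7 requires x3 + x2 = 6, and 6 > 4. Contradiction.

Unsatisfiable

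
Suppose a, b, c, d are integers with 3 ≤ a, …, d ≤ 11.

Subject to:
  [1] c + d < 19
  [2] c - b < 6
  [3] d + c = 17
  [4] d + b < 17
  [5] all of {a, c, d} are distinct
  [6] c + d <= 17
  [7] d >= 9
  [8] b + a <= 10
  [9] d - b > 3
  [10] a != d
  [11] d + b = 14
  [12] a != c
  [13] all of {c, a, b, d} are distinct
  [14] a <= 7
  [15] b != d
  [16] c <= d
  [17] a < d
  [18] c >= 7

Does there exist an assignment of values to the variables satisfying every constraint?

Satisfiable

Try a = 6, b = 4, c = 7, d = 10.
Check constraint 1: c + d = 17; constraint 2: c - b = 3; constraint 3: d + c = 17. The remaining constraints are straightforward to verify.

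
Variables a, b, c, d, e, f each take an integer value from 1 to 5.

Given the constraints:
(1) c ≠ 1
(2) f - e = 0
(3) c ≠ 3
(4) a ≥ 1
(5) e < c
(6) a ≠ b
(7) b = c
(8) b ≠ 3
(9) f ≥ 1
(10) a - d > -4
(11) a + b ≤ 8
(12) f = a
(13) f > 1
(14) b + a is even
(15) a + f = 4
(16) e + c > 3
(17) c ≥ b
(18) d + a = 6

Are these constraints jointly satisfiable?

One satisfying assignment is a = 2, b = 4, c = 4, d = 4, e = 2, f = 2.
For the less obvious constraints — constraint 2: f - e = 0; constraint 10: a - d = -2 — and the others hold by inspection.

Satisfiable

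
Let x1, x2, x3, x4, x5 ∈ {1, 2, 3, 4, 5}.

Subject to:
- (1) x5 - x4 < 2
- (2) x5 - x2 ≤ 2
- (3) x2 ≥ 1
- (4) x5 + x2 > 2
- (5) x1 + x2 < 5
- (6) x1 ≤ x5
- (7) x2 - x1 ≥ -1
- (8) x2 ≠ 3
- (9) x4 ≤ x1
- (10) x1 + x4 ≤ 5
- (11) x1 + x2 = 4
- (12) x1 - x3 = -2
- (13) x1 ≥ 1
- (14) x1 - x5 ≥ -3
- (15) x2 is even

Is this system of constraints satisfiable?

Satisfiable

Setting (x1, x2, x3, x4, x5) = (2, 2, 4, 1, 2) satisfies everything: constraint 1: x5 - x4 = 1; constraint 2: x5 - x2 = 0; constraint 4: x5 + x2 = 4, and the others follow.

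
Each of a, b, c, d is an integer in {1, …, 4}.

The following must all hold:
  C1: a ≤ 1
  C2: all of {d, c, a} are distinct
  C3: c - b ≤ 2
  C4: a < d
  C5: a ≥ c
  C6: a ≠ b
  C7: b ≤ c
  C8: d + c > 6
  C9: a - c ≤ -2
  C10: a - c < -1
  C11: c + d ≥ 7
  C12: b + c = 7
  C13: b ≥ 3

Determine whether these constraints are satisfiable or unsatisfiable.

Unsatisfiable

From constraints 7 and 13: c ≥ b and b ≥ 3, so c ≥ 3. From constraints 1 and 5: c ≤ a and a ≤ 1, so c ≤ 1. But 1 < 3, so no value of c works.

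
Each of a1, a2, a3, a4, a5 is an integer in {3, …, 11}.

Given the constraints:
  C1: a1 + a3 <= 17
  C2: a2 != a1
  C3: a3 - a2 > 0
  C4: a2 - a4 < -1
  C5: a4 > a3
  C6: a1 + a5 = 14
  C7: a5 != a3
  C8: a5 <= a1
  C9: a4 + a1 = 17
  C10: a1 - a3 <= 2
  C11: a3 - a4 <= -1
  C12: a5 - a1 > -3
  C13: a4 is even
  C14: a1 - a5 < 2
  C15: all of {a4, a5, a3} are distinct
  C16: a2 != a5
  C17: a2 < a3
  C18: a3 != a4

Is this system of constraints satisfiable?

The assignment a1 = 7, a2 = 6, a3 = 8, a4 = 10, a5 = 7 works:
  constraint 1 holds since a1 + a3 = 15.
  constraint 3 holds since a3 - a2 = 2.
The rest check out directly.

Satisfiable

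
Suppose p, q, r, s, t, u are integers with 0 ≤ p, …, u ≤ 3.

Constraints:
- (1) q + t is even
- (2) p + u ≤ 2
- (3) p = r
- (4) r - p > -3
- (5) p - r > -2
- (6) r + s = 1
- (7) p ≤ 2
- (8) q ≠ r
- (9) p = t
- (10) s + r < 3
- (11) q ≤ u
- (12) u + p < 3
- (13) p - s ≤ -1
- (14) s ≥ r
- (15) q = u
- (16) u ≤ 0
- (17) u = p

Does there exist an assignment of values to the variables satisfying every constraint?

Unsatisfiable

From constraints 3, 15, and 17, q = u = p = r, so q = r. But constraint 8 says q ≠ r. Contradiction.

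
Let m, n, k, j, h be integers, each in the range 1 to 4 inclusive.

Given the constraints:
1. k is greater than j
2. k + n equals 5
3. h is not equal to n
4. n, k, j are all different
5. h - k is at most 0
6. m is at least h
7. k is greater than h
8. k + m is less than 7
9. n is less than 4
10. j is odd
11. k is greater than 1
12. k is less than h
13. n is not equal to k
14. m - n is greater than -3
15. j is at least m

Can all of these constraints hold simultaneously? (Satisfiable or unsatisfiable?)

Unsatisfiable

Constraints 1, 6, 12, and 15 give j < k, k < h, h ≤ m, m ≤ j. Chaining: j < k < h ≤ m ≤ j, which forces j < j — impossible.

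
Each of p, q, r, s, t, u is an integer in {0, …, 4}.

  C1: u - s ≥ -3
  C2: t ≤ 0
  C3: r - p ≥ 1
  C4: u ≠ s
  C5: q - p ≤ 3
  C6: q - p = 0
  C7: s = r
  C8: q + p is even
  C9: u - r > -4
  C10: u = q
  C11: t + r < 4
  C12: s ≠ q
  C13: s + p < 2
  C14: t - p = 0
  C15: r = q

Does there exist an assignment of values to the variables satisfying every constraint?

Unsatisfiable

From constraints 7 and 15, s = r = q, so s = q. But constraint 12 says s ≠ q. Contradiction.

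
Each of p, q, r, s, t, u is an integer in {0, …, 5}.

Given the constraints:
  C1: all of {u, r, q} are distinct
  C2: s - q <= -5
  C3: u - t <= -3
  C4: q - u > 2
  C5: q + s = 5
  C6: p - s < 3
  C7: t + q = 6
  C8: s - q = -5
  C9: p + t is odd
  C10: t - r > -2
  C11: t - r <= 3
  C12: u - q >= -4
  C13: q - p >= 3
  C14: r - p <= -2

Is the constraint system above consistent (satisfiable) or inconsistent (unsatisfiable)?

Unsatisfiable

Constraints 3, 11, 12, 13, and 14 give q − p ≥ 3, p − r ≥ 2, r − t ≥ -3, t − u ≥ 3, u − q ≥ -4.
Adding all 5 inequalities: the left sides telescope to 0, and the right sides sum to 3 + 2 + (-3) + 3 + (-4) = 1. So 0 ≥ 1, which is false.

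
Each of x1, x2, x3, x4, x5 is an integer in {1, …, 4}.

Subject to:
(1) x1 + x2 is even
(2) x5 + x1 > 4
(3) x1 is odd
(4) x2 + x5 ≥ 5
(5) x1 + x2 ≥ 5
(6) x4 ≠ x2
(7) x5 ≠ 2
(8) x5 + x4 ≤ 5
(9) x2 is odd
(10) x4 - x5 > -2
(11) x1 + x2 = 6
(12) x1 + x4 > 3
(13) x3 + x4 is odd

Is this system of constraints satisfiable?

Try x1 = 3, x2 = 3, x3 = 3, x4 = 2, x5 = 3.
Check constraint 2: x5 + x1 = 6; constraint 4: x2 + x5 = 6; constraint 5: x1 + x2 = 6. The remaining constraints are straightforward to verify.

Satisfiable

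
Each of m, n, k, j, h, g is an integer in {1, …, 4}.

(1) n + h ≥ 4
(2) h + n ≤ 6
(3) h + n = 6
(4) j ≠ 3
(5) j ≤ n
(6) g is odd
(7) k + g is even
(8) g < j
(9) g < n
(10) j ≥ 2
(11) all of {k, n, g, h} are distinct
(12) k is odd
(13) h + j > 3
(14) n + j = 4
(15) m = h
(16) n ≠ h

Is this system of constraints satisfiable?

Setting (m, n, k, j, h, g) = (4, 2, 3, 2, 4, 1) satisfies everything: constraint 1: n + h = 6; constraint 2: h + n = 6, and the others follow.

Satisfiable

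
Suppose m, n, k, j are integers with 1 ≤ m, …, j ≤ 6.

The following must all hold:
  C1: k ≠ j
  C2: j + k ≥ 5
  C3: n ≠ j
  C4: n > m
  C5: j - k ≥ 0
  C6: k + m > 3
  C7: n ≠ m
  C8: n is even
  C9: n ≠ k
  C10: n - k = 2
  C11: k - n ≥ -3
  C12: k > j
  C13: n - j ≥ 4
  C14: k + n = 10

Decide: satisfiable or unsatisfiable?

Constraints 5, 11, and 13 give n − j ≥ 4, j − k ≥ 0, k − n ≥ -3.
Adding all 3 inequalities: the left sides telescope to 0, and the right sides sum to 4 + 0 + (-3) = 1. So 0 ≥ 1, which is false.

Unsatisfiable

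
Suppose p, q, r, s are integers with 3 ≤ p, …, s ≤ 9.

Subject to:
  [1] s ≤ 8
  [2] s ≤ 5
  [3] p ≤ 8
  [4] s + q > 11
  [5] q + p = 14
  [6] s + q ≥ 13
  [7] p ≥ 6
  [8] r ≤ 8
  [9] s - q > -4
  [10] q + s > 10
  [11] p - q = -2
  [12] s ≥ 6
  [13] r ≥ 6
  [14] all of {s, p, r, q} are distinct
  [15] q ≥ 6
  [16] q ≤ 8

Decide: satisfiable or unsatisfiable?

Unsatisfiable

Constraints 1, 3, 7, 8, 12, 13, 15, and 16 confine each of s, p, r, q to the 3 values {6, …, 8}.
Constraint 14 requires all 4 of them to be distinct, but only 3 values are available — impossible by the pigeonhole principle.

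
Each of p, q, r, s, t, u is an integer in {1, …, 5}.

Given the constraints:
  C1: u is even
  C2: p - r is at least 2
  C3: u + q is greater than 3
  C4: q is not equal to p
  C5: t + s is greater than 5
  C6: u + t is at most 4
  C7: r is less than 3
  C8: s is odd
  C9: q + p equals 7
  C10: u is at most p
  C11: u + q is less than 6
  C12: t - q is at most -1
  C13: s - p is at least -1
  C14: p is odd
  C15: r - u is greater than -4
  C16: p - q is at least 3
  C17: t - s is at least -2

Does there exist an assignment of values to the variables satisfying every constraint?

Constraints 12, 13, 16, and 17 give s − p ≥ -1, p − q ≥ 3, q − t ≥ 1, t − s ≥ -2.
Adding all 4 inequalities: the left sides telescope to 0, and the right sides sum to (-1) + 3 + 1 + (-2) = 1. So 0 ≥ 1, which is false.

Unsatisfiable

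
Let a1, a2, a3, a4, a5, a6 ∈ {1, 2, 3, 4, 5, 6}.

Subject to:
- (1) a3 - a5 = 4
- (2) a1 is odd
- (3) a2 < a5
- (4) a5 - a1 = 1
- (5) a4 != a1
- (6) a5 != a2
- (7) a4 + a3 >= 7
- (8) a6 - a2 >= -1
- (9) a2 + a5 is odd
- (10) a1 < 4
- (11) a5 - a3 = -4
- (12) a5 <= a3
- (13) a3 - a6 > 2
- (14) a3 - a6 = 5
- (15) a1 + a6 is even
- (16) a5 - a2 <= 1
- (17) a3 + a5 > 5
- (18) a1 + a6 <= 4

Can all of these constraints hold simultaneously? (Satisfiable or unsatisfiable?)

Take a1 = 1, a2 = 1, a3 = 6, a4 = 2, a5 = 2, a6 = 1. Then constraint 1: a3 - a5 = 4; constraint 4: a5 - a1 = 1, and every other listed constraint is also met.

Satisfiable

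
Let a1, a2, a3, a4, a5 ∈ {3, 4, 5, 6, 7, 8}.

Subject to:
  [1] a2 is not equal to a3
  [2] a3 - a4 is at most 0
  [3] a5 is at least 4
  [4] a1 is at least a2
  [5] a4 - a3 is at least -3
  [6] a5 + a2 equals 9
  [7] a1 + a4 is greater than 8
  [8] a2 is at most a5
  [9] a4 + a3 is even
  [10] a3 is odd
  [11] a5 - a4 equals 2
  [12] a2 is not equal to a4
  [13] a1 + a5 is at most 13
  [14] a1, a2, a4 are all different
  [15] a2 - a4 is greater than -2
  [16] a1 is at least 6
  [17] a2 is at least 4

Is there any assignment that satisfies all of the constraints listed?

Satisfiable

Setting (a1, a2, a3, a4, a5) = (6, 4, 3, 3, 5) satisfies everything: constraint 2: a3 - a4 = 0; constraint 5: a4 - a3 = 0, and the others follow.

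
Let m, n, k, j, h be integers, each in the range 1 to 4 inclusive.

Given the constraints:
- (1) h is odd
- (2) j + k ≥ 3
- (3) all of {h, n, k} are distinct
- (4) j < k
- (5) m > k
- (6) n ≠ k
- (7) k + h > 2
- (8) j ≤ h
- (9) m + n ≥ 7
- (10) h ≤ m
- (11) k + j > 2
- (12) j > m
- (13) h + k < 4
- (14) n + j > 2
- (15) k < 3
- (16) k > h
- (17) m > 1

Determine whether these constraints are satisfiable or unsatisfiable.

Constraints 5, 8, 12, and 16 give j ≤ h, h < k, k < m, m < j. Chaining: j ≤ h < k < m < j, which forces j < j — impossible.

Unsatisfiable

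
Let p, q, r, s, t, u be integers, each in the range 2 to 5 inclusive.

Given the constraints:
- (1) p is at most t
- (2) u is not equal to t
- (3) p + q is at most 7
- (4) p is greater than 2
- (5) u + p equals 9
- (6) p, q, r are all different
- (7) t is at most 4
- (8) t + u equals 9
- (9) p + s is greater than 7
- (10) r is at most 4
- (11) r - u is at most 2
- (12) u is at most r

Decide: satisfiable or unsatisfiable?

From constraints 10 and 12: u ≤ r ≤ 4. From constraints 1 and 7: p ≤ t ≤ 4. Hence u + p ≤ 8. But constraint 5 requires u + p = 9, and 9 > 8. Contradiction.

Unsatisfiable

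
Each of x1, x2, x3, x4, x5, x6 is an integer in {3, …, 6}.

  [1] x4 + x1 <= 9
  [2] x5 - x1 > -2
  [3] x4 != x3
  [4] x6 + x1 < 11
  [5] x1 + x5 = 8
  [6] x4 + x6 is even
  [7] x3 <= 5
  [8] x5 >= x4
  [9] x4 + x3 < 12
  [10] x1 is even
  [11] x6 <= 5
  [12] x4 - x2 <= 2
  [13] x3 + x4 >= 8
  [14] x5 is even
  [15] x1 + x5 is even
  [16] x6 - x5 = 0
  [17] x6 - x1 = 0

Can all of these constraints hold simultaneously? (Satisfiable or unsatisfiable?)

Satisfiable

The assignment x1 = 4, x2 = 5, x3 = 5, x4 = 4, x5 = 4, x6 = 4 works:
  constraint 1 holds since x4 + x1 = 8.
  constraint 2 holds since x5 - x1 = 0.
  constraint 4 holds since x6 + x1 = 8.
The rest check out directly.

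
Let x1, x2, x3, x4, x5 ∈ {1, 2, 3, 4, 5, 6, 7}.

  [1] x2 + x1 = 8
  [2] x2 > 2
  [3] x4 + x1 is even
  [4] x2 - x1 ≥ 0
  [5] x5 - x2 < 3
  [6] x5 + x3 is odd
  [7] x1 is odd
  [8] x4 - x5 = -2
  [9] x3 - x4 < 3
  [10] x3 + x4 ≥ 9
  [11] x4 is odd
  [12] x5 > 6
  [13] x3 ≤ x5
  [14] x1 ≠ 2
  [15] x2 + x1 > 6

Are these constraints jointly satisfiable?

The assignment x1 = 3, x2 = 5, x3 = 6, x4 = 5, x5 = 7 works:
  constraint 1 holds since x2 + x1 = 8.
  constraint 4 holds since x2 - x1 = 2.
  constraint 5 holds since x5 - x2 = 2.
The rest check out directly.

Satisfiable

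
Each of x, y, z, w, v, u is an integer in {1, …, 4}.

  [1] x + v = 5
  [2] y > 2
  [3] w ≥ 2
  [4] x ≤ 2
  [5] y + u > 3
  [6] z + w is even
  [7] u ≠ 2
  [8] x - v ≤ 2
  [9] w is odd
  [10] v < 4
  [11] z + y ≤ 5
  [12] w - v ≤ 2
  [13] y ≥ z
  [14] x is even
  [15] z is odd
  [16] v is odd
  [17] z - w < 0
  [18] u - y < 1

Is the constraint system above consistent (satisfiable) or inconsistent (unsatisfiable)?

One satisfying assignment is x = 2, y = 3, z = 1, w = 3, v = 3, u = 3.
For the less obvious constraints — constraint 1: x + v = 5; constraint 5: y + u = 6 — and the others hold by inspection.

Satisfiable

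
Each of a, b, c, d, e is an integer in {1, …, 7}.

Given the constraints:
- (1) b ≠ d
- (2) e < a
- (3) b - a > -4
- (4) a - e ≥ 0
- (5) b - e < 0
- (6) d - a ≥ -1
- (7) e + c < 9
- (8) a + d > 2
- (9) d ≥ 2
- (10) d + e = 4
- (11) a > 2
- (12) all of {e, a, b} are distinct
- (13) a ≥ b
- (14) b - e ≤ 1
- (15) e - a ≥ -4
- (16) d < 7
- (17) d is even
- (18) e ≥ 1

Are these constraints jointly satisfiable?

Satisfiable

Setting (a, b, c, d, e) = (3, 1, 5, 2, 2) satisfies everything: constraint 3: b - a = -2; constraint 4: a - e = 1, and the others follow.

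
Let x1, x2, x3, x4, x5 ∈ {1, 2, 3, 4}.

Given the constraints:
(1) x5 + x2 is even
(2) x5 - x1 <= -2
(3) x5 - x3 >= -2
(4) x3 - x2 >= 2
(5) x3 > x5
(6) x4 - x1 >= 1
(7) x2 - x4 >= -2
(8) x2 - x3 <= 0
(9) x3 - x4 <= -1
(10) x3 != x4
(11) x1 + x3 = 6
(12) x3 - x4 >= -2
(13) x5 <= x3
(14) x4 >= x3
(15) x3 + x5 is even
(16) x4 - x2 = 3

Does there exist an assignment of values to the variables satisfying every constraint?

Constraints 2, 3, 4, 6, and 7 give x1 − x5 ≥ 2, x5 − x3 ≥ -2, x3 − x2 ≥ 2, x2 − x4 ≥ -2, x4 − x1 ≥ 1.
Adding all 5 inequalities: the left sides telescope to 0, and the right sides sum to 2 + (-2) + 2 + (-2) + 1 = 1. So 0 ≥ 1, which is false.

Unsatisfiable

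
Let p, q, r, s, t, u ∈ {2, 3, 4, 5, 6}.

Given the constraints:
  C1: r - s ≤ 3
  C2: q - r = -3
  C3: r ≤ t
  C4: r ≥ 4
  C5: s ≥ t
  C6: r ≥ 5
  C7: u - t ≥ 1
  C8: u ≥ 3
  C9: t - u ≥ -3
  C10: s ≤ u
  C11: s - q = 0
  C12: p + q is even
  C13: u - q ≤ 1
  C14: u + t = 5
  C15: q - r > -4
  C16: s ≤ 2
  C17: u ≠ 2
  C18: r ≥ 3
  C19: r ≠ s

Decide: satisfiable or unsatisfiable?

Unsatisfiable

From constraints 3 and 4: t ≥ r and r ≥ 4, so t ≥ 4. From constraints 5 and 16: t ≤ s and s ≤ 2, so t ≤ 2. But 2 < 4, so no value of t works.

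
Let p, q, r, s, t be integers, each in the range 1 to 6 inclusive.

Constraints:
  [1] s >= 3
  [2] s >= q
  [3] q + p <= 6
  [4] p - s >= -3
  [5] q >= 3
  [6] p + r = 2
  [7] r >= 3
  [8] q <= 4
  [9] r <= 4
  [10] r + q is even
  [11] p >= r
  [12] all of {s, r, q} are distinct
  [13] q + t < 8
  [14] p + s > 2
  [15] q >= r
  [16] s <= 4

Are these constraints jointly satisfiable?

Unsatisfiable

Constraints 1, 5, 7, 8, 9, and 16 confine each of s, r, q to the 2 values {3, 4}.
Constraint 12 requires all 3 of them to be distinct, but only 2 values are available — impossible by the pigeonhole principle.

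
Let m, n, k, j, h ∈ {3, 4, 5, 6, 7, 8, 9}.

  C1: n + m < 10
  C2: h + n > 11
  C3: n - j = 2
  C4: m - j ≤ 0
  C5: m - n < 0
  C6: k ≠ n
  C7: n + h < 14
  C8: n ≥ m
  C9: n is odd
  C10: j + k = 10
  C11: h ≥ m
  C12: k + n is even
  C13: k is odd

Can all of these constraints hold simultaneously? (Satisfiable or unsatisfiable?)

Satisfiable

Try m = 3, n = 5, k = 7, j = 3, h = 7.
Check constraint 1: n + m = 8; constraint 2: h + n = 12; constraint 3: n - j = 2. The remaining constraints are straightforward to verify.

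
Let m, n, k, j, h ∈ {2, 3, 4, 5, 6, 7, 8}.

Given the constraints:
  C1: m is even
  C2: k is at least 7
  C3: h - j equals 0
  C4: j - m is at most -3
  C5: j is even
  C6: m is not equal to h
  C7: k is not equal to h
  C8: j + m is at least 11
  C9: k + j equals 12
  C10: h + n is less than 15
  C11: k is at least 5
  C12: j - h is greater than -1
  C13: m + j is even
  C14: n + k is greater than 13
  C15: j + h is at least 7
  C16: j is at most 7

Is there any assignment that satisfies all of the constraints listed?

One satisfying assignment is m = 8, n = 8, k = 8, j = 4, h = 4.
For the less obvious constraints — constraint 3: h - j = 0; constraint 4: j - m = -4 — and the others hold by inspection.

Satisfiable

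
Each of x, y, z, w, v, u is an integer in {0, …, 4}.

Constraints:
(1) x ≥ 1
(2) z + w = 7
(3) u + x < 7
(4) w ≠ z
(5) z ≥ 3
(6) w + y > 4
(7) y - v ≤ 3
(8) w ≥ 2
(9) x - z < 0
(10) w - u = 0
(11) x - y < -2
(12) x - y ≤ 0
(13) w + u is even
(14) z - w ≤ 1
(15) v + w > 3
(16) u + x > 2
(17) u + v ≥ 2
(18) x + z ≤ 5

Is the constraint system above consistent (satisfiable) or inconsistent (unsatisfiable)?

Take x = 1, y = 4, z = 4, w = 3, v = 1, u = 3. Then constraint 2: z + w = 7; constraint 3: u + x = 4, and every other listed constraint is also met.

Satisfiable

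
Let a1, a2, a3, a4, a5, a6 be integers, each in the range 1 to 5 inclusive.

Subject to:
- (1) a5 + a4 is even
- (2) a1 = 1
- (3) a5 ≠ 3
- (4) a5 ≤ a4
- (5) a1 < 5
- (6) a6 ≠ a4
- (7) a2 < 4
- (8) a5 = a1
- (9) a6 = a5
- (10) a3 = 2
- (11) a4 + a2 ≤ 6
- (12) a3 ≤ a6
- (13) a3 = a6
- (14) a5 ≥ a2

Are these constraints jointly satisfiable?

Constraint 10 fixes a3 = 2 and constraint 2 fixes a1 = 1. Constraints 8, 9, and 13 give a3 = a6 = a5 = a1, so a3 = a1. But 2 ≠ 1 — contradiction.

Unsatisfiable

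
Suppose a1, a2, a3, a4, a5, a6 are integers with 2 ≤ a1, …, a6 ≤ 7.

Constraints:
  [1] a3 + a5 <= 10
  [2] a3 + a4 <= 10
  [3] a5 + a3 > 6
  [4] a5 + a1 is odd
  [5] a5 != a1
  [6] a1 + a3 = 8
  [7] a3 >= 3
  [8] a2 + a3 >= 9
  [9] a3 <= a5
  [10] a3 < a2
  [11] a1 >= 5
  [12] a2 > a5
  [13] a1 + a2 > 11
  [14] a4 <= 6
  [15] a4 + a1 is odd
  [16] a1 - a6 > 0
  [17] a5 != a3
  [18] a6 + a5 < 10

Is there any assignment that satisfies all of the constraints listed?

Try a1 = 5, a2 = 7, a3 = 3, a4 = 4, a5 = 4, a6 = 4.
Check constraint 1: a3 + a5 = 7; constraint 2: a3 + a4 = 7; constraint 3: a5 + a3 = 7. The remaining constraints are straightforward to verify.

Satisfiable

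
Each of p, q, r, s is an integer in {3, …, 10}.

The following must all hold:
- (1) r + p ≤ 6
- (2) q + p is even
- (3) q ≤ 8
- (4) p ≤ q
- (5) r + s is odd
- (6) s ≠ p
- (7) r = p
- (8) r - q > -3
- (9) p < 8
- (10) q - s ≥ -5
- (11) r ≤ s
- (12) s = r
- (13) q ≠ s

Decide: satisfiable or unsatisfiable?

Unsatisfiable

From constraints 7 and 12, s = r = p, so s = p. But constraint 6 says s ≠ p. Contradiction.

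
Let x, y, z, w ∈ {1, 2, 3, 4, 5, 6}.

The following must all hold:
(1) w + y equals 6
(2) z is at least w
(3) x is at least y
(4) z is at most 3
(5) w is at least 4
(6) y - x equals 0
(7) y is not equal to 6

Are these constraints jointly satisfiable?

Unsatisfiable

From constraint 5: w ≥ 4. From constraints 2 and 4: w ≤ z and z ≤ 3, so w ≤ 3. But 3 < 4, so no value of w works.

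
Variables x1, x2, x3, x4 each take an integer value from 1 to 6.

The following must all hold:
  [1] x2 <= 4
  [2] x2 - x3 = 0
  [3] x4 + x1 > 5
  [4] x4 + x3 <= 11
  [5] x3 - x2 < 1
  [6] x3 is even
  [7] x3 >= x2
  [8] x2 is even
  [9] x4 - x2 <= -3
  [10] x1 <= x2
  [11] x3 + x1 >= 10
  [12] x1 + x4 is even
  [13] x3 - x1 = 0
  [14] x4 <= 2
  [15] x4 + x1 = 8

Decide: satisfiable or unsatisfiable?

From constraint 14: x4 ≤ 2. From constraints 1 and 10: x1 ≤ x2 ≤ 4. Hence x4 + x1 ≤ 6. But constraint 15 requires x4 + x1 = 8, and 8 > 6. Contradiction.

Unsatisfiable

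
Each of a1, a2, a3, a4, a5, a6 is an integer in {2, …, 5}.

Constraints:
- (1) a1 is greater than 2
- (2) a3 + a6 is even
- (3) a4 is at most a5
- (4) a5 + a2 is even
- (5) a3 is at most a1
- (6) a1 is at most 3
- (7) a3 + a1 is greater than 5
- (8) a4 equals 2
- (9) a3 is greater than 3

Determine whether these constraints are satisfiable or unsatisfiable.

Unsatisfiable

From constraint 9: a3 ≥ 4. From constraints 5 and 6: a3 ≤ a1 and a1 ≤ 3, so a3 ≤ 3. But 3 < 4, so no value of a3 works.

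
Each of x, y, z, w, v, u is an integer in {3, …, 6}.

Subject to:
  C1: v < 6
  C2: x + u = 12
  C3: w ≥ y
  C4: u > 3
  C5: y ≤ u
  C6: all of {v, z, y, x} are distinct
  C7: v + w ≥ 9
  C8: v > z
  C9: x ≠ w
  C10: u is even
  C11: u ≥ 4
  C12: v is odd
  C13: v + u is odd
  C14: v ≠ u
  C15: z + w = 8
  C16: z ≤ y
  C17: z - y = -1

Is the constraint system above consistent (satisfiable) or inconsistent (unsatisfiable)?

Take x = 6, y = 4, z = 3, w = 5, v = 5, u = 6. Then constraint 2: x + u = 12; constraint 7: v + w = 10; constraint 15: z + w = 8, and every other listed constraint is also met.

Satisfiable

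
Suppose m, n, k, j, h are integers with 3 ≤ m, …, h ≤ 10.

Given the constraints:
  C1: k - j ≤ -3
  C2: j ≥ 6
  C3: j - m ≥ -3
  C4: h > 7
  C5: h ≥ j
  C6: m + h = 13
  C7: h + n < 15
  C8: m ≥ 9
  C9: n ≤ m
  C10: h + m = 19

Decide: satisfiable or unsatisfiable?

Unsatisfiable

From constraint 8: m ≥ 9. From constraints 2 and 5: h ≥ j ≥ 6. Hence m + h ≥ 15. But constraint 6 requires m + h = 13, and 13 < 15. Contradiction.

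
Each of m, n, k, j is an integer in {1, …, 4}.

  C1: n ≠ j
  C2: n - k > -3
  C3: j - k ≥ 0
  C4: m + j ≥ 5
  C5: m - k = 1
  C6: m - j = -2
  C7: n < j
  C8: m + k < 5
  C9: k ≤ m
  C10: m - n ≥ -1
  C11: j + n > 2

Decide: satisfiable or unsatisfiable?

One satisfying assignment is m = 2, n = 1, k = 1, j = 4.
For the less obvious constraints — constraint 2: n - k = 0; constraint 3: j - k = 3 — and the others hold by inspection.

Satisfiable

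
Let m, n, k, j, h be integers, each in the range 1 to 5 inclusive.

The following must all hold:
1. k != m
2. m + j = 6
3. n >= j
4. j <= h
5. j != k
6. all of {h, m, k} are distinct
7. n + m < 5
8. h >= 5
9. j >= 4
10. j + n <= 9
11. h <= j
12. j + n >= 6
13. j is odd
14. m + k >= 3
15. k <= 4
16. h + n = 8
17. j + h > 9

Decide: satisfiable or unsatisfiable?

From constraint 8: h ≥ 5. From constraints 3 and 9: n ≥ j ≥ 4. Hence h + n ≥ 9. But constraint 16 requires h + n = 8, and 8 < 9. Contradiction.

Unsatisfiable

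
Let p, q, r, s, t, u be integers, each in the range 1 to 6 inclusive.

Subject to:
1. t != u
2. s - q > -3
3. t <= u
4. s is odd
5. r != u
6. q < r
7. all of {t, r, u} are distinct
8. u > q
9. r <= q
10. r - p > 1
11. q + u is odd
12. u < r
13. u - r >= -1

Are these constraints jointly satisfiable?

Constraints 8, 9, and 12 give q < u, u < r, r ≤ q. Chaining: q < u < r ≤ q, which forces q < q — impossible.

Unsatisfiable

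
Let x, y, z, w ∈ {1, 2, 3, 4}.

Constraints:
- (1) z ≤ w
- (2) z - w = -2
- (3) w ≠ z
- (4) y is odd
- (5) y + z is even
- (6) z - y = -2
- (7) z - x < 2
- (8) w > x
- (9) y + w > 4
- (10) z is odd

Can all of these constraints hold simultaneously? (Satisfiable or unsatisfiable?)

One satisfying assignment is x = 1, y = 3, z = 1, w = 3.
For the less obvious constraints — constraint 2: z - w = -2; constraint 6: z - y = -2; constraint 7: z - x = 0 — and the others hold by inspection.

Satisfiable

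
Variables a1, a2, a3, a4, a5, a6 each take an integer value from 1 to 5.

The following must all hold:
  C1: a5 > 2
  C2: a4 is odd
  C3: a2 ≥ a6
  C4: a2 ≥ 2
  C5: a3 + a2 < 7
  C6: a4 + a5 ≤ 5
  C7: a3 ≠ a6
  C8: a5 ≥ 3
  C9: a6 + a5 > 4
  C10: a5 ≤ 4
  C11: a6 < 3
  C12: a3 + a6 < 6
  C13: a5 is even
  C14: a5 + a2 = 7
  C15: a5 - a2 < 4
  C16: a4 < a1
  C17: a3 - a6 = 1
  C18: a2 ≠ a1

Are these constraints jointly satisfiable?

One satisfying assignment is a1 = 2, a2 = 3, a3 = 3, a4 = 1, a5 = 4, a6 = 2.
For the less obvious constraints — constraint 5: a3 + a2 = 6; constraint 6: a4 + a5 = 5 — and the others hold by inspection.

Satisfiable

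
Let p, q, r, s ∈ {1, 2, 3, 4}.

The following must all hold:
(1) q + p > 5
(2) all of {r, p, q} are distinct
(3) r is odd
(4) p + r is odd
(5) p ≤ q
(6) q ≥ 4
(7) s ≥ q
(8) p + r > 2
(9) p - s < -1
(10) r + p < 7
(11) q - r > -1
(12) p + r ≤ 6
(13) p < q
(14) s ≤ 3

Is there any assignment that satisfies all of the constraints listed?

From constraint 6: q ≥ 4. From constraints 7 and 14: q ≤ s and s ≤ 3, so q ≤ 3. But 3 < 4, so no value of q works.

Unsatisfiable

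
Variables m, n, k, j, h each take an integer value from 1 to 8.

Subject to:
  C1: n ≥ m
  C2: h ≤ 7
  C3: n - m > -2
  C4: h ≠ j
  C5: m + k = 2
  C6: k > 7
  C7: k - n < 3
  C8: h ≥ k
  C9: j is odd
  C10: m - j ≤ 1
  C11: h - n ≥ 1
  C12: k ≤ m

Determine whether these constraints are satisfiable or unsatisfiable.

From constraint 6: k ≥ 8. From constraints 2 and 8: k ≤ h and h ≤ 7, so k ≤ 7. But 7 < 8, so no value of k works.

Unsatisfiable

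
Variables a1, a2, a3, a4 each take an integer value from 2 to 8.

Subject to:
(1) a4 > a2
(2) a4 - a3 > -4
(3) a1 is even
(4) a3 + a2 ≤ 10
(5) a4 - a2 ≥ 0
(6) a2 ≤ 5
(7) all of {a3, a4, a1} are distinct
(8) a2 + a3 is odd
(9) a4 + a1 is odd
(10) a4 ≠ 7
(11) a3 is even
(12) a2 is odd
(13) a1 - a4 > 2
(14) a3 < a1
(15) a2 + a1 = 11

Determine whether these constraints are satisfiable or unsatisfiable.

Try a1 = 8, a2 = 3, a3 = 6, a4 = 5.
Check constraint 2: a4 - a3 = -1; constraint 4: a3 + a2 = 9. The remaining constraints are straightforward to verify.

Satisfiable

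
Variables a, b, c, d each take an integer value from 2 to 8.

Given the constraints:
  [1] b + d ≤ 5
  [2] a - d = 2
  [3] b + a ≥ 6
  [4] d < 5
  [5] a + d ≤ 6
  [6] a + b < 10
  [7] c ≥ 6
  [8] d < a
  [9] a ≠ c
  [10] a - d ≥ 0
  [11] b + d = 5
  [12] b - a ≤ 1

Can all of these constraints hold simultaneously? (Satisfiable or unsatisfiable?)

Take a = 4, b = 3, c = 7, d = 2. Then constraint 1: b + d = 5; constraint 2: a - d = 2, and every other listed constraint is also met.

Satisfiable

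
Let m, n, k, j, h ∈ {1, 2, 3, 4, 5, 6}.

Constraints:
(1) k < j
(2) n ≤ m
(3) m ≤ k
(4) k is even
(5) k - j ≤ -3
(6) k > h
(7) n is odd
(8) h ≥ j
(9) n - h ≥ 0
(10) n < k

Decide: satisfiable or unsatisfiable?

Constraints 1, 2, 3, 8, and 9 give k < j, j ≤ h, h ≤ n, n ≤ m, m ≤ k. Chaining: k < j ≤ h ≤ n ≤ m ≤ k, which forces k < k — impossible.

Unsatisfiable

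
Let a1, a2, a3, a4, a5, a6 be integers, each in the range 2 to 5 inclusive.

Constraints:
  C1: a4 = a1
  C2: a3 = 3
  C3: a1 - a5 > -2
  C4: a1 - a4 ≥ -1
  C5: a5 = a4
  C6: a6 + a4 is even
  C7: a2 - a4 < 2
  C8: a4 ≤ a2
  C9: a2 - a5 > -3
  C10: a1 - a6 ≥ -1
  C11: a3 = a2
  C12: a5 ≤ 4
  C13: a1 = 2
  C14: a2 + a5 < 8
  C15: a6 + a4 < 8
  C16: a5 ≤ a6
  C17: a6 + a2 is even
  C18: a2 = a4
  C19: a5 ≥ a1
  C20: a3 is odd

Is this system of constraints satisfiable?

Constraint 2 fixes a3 = 3 and constraint 13 fixes a1 = 2. Constraints 1, 11, and 18 give a3 = a2 = a4 = a1, so a3 = a1. But 3 ≠ 2 — contradiction.

Unsatisfiable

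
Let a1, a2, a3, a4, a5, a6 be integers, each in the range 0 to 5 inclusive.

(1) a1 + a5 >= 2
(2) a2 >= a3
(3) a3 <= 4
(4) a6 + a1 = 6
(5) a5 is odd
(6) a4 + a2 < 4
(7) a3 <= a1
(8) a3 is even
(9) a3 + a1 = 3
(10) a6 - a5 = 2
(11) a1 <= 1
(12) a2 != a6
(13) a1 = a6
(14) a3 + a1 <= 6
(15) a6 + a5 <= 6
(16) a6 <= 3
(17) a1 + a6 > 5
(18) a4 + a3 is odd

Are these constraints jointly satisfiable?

From constraint 16: a6 ≤ 3. From constraint 11: a1 ≤ 1. Hence a6 + a1 ≤ 4. But constraint 4 requires a6 + a1 = 6, and 6 > 4. Contradiction.

Unsatisfiable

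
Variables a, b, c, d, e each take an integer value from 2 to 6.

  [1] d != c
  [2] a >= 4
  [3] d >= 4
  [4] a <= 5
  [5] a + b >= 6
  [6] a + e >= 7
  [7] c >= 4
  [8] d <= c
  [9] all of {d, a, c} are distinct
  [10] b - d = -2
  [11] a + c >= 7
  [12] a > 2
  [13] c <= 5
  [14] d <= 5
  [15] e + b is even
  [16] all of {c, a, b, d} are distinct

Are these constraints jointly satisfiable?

Unsatisfiable

Constraints 2, 3, 4, 7, 13, and 14 confine each of d, a, c to the 2 values {4, 5}.
Constraint 9 requires all 3 of them to be distinct, but only 2 values are available — impossible by the pigeonhole principle.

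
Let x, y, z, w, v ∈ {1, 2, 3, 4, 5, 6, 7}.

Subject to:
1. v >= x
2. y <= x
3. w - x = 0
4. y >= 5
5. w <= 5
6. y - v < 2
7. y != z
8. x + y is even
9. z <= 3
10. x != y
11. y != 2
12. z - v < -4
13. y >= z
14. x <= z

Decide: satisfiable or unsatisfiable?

Unsatisfiable

From constraints 2 and 4: x ≥ y and y ≥ 5, so x ≥ 5. From constraints 9 and 14: x ≤ z and z ≤ 3, so x ≤ 3. But 3 < 5, so no value of x works.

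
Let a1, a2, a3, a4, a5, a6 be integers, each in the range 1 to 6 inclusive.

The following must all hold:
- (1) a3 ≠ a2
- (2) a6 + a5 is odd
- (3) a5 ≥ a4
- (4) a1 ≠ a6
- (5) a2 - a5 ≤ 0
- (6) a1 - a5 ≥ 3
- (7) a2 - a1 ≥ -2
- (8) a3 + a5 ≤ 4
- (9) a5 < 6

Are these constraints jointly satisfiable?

Constraints 5, 6, and 7 give a2 − a1 ≥ -2, a1 − a5 ≥ 3, a5 − a2 ≥ 0.
Adding all 3 inequalities: the left sides telescope to 0, and the right sides sum to (-2) + 3 + 0 = 1. So 0 ≥ 1, which is false.

Unsatisfiable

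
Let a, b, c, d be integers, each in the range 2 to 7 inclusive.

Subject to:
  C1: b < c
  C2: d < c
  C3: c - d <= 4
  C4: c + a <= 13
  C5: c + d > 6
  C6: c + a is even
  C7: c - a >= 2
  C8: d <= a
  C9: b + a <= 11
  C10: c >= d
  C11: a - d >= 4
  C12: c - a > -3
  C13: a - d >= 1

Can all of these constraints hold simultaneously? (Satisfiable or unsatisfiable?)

Constraints 3, 7, and 11 give a − d ≥ 4, d − c ≥ -4, c − a ≥ 2.
Adding all 3 inequalities: the left sides telescope to 0, and the right sides sum to 4 + (-4) + 2 = 2. So 0 ≥ 2, which is false.

Unsatisfiable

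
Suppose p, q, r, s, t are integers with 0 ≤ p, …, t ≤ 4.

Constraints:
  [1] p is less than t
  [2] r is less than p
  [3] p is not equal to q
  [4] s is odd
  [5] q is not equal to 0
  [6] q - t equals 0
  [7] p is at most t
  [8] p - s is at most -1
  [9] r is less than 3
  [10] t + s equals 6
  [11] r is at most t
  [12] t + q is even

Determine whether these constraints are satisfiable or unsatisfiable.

The assignment p = 2, q = 3, r = 1, s = 3, t = 3 works:
  constraint 6 holds since q - t = 0.
  constraint 8 holds since p - s = -1.
  constraint 10 holds since t + s = 6.
The rest check out directly.

Satisfiable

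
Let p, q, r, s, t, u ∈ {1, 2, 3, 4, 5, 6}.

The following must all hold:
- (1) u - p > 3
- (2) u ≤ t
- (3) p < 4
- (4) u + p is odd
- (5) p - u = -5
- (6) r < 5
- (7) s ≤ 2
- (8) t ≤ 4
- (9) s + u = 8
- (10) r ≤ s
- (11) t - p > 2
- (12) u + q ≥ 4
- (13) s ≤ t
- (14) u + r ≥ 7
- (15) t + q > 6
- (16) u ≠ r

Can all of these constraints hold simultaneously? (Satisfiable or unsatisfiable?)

From constraints 2 and 8: u ≤ t ≤ 4. From constraints 7 and 10: r ≤ s ≤ 2. Hence u + r ≤ 6. But constraint 14 requires u + r ≥ 7, and 7 > 6. Contradiction.

Unsatisfiable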